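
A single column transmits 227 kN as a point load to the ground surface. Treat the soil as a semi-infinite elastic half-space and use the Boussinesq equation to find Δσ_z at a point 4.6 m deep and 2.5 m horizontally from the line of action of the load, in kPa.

Boussinesq vertical stress below a point load on an elastic half-space:
Δσ_z = 3P/(2πz²) · [1 + (r/z)²]^(−5/2)
r/z = 2.5/4.6 = 0.54348; [1+(r/z)²]^(−5/2) = 0.52362.
Δσ_z = 3×227/(2π×4.6²) × 0.52362 = 5.1221 × 0.52362 = 2.682 kPa

Δσ_z ≈ 2.68 kPa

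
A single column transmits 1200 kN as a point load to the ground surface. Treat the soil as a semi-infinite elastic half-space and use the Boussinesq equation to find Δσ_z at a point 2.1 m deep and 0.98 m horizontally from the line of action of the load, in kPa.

Δσ_z ≈ 79.4 kPa

Boussinesq vertical stress below a point load on an elastic half-space:
Δσ_z = 3P/(2πz²) · [1 + (r/z)²]^(−5/2)
r/z = 0.98/2.1 = 0.46667; [1+(r/z)²]^(−5/2) = 0.61105.
Δσ_z = 3×1200/(2π×2.1²) × 0.61105 = 129.92 × 0.61105 = 79.39 kPa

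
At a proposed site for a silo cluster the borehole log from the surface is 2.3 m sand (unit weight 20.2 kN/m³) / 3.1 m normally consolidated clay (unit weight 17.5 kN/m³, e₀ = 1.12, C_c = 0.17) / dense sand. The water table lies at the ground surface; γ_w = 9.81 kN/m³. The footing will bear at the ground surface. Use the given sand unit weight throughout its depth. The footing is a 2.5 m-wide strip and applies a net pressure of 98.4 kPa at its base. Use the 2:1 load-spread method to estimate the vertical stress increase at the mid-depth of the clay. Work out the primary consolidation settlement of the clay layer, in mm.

Mid-depth of clay below the ground surface: z = 2.3 + 3.1/2 = 3.85 m.
Total vertical stress at mid-clay: σ_v = 20.2×2.3 + 17.5×1.55 = 73.585 kPa.
Pore pressure: u = 9.81×(3.85 − 0) = 37.769 kPa.
Initial effective stress: σ'_0 = σ_v − u = 73.585 − 37.769 = 35.816 kPa.
Stress increase at mid-clay by the 2:1 spreading method:
Δσ = qB/(B+z) = 98.4×2.5/(2.5+3.85) = 38.74 kPa
Final effective stress: σ'_f = σ'_0 + Δσ = 35.816 + 38.74 = 74.556 kPa.
Normally consolidated clay, so the full stress increment lies on the virgin compression line:
S_c = C_c·H/(1+e₀)·log₁₀(σ'_f/σ'_0) = 0.17×3.1/(1+1.12)×log₁₀(74.556/35.816)
    = 0.24858 × 0.31841 = 0.07915 m

S_c ≈ 79.2 mm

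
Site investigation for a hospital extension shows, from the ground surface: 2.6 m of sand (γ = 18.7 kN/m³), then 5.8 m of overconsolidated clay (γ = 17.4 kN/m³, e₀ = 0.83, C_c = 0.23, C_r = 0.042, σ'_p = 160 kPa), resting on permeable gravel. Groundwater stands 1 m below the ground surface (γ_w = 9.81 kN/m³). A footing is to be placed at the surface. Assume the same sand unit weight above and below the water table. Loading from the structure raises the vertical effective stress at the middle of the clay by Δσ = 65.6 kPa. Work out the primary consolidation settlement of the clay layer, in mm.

S_c ≈ 45.4 mm

Mid-depth of clay below the ground surface: z = 2.6 + 5.8/2 = 5.5 m.
Total vertical stress at mid-clay: σ_v = 18.7×2.6 + 17.4×2.9 = 99.08 kPa.
Pore pressure: u = 9.81×(5.5 − 1) = 44.145 kPa.
Initial effective stress: σ'_0 = σ_v − u = 99.08 − 44.145 = 54.935 kPa.
Final effective stress: σ'_f = 54.935 + 65.6 = 120.53 kPa.
σ'_f = 120.53 ≤ σ'_p = 160 kPa, so the clay remains overconsolidated and only the recompression index applies:
S_c = C_r·H/(1+e₀)·log₁₀(σ'_f/σ'_0) = 0.042×5.8/1.83×log₁₀(120.53/54.935)
    = 0.13311 × 0.34125 = 0.04543 m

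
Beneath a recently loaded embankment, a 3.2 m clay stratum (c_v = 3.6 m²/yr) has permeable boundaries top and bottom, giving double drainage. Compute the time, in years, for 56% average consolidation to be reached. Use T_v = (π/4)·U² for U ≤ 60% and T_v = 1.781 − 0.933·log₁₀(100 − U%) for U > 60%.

Drainage path length: H_d = H/2 = 1.6 m (double drainage).
U ≤ 60%: T_v = (π/4)·U² = (π/4)×0.56² = 0.2463.
t = T_v·H_d²/c_v = 0.2463×1.6²/3.6 = 0.1751 years.

t ≈ 0.175 years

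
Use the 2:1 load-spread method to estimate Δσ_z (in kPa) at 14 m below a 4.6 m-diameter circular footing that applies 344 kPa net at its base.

By the 2:1 method the load spreads at 1 horizontal : 2 vertical, so at depth z the loaded area has grown by z in each plan dimension:
Δσ ≈ qD²/(D+z)² = 344×4.6²/(4.6+14)² = 21.04 kPa

Δσ_z ≈ 21 kPa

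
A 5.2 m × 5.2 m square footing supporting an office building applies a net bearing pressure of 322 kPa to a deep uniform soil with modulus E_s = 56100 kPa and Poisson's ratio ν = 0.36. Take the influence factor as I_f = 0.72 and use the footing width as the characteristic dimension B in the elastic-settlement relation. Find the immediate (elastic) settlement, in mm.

Immediate (elastic) settlement: S_e = q·B·(1−ν²)/E_s · I_f.
S_e = 322 × 5.2 × (1 − 0.36²) / 56100 × 0.72
    = 322 × 5.2 × 0.8704 / 56100 × 0.72
    = 0.0187 m = 18.7 mm

S_e ≈ 18.7 mm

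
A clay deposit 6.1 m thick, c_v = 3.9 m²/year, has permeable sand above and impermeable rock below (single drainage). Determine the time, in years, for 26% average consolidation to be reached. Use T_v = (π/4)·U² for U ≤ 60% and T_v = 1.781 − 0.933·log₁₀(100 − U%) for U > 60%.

Drainage path length: H_d = H = 6.1 m (single drainage).
U ≤ 60%: T_v = (π/4)·U² = (π/4)×0.26² = 0.053093.
t = T_v·H_d²/c_v = 0.053093×6.1²/3.9 = 0.5066 years.

t ≈ 0.507 years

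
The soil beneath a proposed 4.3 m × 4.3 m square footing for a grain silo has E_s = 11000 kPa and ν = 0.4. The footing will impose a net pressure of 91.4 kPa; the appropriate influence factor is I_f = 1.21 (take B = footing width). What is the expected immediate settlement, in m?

Immediate (elastic) settlement: S_e = q·B·(1−ν²)/E_s · I_f.
S_e = 91.4 × 4.3 × (1 − 0.4²) / 11000 × 1.21
    = 91.4 × 4.3 × 0.84 / 11000 × 1.21
    = 0.03632 m

S_e ≈ 0.0363 m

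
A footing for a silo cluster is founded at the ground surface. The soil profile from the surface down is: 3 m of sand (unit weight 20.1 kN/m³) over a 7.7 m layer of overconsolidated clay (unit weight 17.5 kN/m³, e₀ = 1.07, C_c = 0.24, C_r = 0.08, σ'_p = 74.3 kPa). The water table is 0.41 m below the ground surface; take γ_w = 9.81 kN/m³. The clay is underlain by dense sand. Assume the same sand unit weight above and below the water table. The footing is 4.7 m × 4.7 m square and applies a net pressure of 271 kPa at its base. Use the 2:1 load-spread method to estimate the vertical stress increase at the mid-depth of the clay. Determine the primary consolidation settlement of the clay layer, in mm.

Mid-depth of clay below the ground surface: z = 3 + 7.7/2 = 6.85 m.
Total vertical stress at mid-clay: σ_v = 20.1×3 + 17.5×3.85 = 127.68 kPa.
Pore pressure: u = 9.81×(6.85 − 0.41) = 63.176 kPa.
Initial effective stress: σ'_0 = σ_v − u = 127.68 − 63.176 = 64.504 kPa.
Stress increase at mid-clay by the 2:1 spreading method:
Δσ = qBL/((B+z)(L+z)) = 271×4.7×4.7/((4.7+6.85)(4.7+6.85)) = 44.875 kPa
Final effective stress: σ'_f = 64.504 + 44.875 = 109.38 kPa.
σ'_f = 109.38 > σ'_p = 74.3 kPa, so the stress path crosses the preconsolidation pressure — recompression up to σ'_p, then virgin compression beyond:
S_c = H/(1+e₀)·[C_r·log₁₀(σ'_p/σ'_0) + C_c·log₁₀(σ'_f/σ'_p)]
    = 7.7/2.07 × [0.08×log₁₀(74.3/64.504) + 0.24×log₁₀(109.38/74.3)]
    = 3.7198 × [0.0049122 + 0.040308] = 0.1682 m

S_c ≈ 168 mm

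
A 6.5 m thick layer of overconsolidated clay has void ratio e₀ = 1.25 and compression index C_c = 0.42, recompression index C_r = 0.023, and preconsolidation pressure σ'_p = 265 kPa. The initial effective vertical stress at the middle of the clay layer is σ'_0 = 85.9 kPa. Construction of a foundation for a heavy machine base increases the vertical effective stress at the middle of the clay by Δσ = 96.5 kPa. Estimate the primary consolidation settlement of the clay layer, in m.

Final effective stress: σ'_f = 85.9 + 96.5 = 182.4 kPa.
σ'_f = 182.4 ≤ σ'_p = 265 kPa, so the clay remains overconsolidated and only the recompression index applies:
S_c = C_r·H/(1+e₀)·log₁₀(σ'_f/σ'_0) = 0.023×6.5/2.25×log₁₀(182.4/85.9)
    = 0.066445 × 0.32703 = 0.02173 m

S_c ≈ 0.0217 m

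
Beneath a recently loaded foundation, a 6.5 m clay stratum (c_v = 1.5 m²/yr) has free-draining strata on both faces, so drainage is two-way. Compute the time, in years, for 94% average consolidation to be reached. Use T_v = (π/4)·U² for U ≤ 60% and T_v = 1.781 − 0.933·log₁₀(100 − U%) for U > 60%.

Drainage path length: H_d = H/2 = 3.25 m (double drainage).
U > 60%: T_v = 1.781 − 0.933·log₁₀(100 − 94) = 1.055.
t = T_v·H_d²/c_v = 1.055×3.25²/1.5 = 7.429 years.

t ≈ 7.43 years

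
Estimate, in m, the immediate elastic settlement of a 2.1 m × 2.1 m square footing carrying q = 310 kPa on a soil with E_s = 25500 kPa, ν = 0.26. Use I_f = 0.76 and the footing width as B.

S_e ≈ 0.0181 m

Immediate (elastic) settlement: S_e = q·B·(1−ν²)/E_s · I_f.
S_e = 310 × 2.1 × (1 − 0.26²) / 25500 × 0.76
    = 310 × 2.1 × 0.9324 / 25500 × 0.76
    = 0.01809 m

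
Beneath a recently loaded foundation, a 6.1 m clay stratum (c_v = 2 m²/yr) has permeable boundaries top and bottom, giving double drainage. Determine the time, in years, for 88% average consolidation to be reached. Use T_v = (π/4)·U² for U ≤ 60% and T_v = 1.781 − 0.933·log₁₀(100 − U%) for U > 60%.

Drainage path length: H_d = H/2 = 3.05 m (double drainage).
U > 60%: T_v = 1.781 − 0.933·log₁₀(100 − 88) = 0.77412.
t = T_v·H_d²/c_v = 0.77412×3.05²/2 = 3.601 years.

t ≈ 3.6 years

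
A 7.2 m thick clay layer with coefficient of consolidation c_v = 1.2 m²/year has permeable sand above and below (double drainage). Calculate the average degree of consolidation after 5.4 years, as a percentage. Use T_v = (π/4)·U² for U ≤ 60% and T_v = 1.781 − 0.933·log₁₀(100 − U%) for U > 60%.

U ≈ 76.4 %

Drainage path length: H_d = H/2 = 3.6 m (double drainage).
T_v = c_v·t/H_d² = 1.2×5.4/3.6² = 0.5.
T_v = 0.5 corresponds to the U > 60% branch:
U = 1 − 10^((1.781 − T_v)/0.933)/100 = 0.764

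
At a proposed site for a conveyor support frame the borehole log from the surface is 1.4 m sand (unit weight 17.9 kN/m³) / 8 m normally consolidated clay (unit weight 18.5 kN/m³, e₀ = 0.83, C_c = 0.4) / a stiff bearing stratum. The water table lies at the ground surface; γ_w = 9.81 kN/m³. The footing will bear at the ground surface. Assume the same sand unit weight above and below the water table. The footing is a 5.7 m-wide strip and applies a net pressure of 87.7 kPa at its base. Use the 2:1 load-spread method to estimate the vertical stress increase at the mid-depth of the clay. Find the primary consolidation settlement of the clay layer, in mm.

Mid-depth of clay below the ground surface: z = 1.4 + 8/2 = 5.4 m.
Total vertical stress at mid-clay: σ_v = 17.9×1.4 + 18.5×4 = 99.06 kPa.
Pore pressure: u = 9.81×(5.4 − 0) = 52.974 kPa.
Initial effective stress: σ'_0 = σ_v − u = 99.06 − 52.974 = 46.086 kPa.
Stress increase at mid-clay by the 2:1 spreading method:
Δσ = qB/(B+z) = 87.7×5.7/(5.7+5.4) = 45.035 kPa
Final effective stress: σ'_f = σ'_0 + Δσ = 46.086 + 45.035 = 91.121 kPa.
Normally consolidated clay, so the full stress increment lies on the virgin compression line:
S_c = C_c·H/(1+e₀)·log₁₀(σ'_f/σ'_0) = 0.4×8/(1+0.83)×log₁₀(91.121/46.086)
    = 1.7486 × 0.29605 = 0.5177 m

S_c ≈ 518 mm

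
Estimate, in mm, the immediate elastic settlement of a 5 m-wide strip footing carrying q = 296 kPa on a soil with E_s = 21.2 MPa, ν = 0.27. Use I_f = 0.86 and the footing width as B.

Immediate (elastic) settlement: S_e = q·B·(1−ν²)/E_s · I_f.
E_s = 21.2 MPa = 21200 kPa.
S_e = 296 × 5 × (1 − 0.27²) / 21200 × 0.86
    = 296 × 5 × 0.9271 / 21200 × 0.86
    = 0.05566 m = 55.66 mm

S_e ≈ 55.7 mm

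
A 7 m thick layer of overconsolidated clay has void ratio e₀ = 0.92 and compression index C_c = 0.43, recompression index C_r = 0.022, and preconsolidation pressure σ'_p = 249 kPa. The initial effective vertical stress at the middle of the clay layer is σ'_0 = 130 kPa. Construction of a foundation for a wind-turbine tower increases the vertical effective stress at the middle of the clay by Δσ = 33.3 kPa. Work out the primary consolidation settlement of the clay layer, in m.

S_c ≈ 0.00794 m

Final effective stress: σ'_f = 130 + 33.3 = 163.3 kPa.
σ'_f = 163.3 ≤ σ'_p = 249 kPa, so the clay remains overconsolidated and only the recompression index applies:
S_c = C_r·H/(1+e₀)·log₁₀(σ'_f/σ'_0) = 0.022×7/1.92×log₁₀(163.3/130)
    = 0.080208 × 0.099043 = 0.007944 m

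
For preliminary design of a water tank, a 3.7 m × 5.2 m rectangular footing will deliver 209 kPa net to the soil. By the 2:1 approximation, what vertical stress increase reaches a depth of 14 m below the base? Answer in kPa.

By the 2:1 method the load spreads at 1 horizontal : 2 vertical, so at depth z the loaded area has grown by z in each plan dimension:
Δσ = qBL/((B+z)(L+z)) = 209×3.7×5.2/((3.7+14)(5.2+14)) = 11.833 kPa

Δσ_z ≈ 11.8 kPa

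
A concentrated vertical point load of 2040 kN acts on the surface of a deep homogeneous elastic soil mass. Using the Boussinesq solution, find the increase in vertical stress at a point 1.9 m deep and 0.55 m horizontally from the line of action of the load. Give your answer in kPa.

Δσ_z ≈ 221 kPa

Boussinesq vertical stress below a point load on an elastic half-space:
Δσ_z = 3P/(2πz²) · [1 + (r/z)²]^(−5/2)
r/z = 0.55/1.9 = 0.28947; [1+(r/z)²]^(−5/2) = 0.81777.
Δσ_z = 3×2040/(2π×1.9²) × 0.81777 = 269.81 × 0.81777 = 220.6 kPa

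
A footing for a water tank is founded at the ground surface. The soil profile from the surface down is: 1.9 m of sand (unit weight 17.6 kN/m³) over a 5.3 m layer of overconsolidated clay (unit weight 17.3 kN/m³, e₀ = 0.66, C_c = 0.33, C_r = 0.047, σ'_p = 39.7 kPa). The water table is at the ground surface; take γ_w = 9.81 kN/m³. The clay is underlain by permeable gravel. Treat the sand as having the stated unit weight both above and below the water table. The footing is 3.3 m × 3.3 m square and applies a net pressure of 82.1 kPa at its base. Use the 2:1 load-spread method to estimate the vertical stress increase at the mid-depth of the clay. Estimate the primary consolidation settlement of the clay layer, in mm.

Mid-depth of clay below the ground surface: z = 1.9 + 5.3/2 = 4.55 m.
Total vertical stress at mid-clay: σ_v = 17.6×1.9 + 17.3×2.65 = 79.285 kPa.
Pore pressure: u = 9.81×(4.55 − 0) = 44.636 kPa.
Initial effective stress: σ'_0 = σ_v − u = 79.285 − 44.636 = 34.649 kPa.
Stress increase at mid-clay by the 2:1 spreading method:
Δσ = qBL/((B+z)(L+z)) = 82.1×3.3×3.3/((3.3+4.55)(3.3+4.55)) = 14.509 kPa
Final effective stress: σ'_f = 34.649 + 14.509 = 49.158 kPa.
σ'_f = 49.158 > σ'_p = 39.7 kPa, so the stress path crosses the preconsolidation pressure — recompression up to σ'_p, then virgin compression beyond:
S_c = H/(1+e₀)·[C_r·log₁₀(σ'_p/σ'_0) + C_c·log₁₀(σ'_f/σ'_p)]
    = 5.3/1.66 × [0.047×log₁₀(39.7/34.649) + 0.33×log₁₀(49.158/39.7)]
    = 3.1928 × [0.0027777 + 0.030625] = 0.1066 m

S_c ≈ 107 mm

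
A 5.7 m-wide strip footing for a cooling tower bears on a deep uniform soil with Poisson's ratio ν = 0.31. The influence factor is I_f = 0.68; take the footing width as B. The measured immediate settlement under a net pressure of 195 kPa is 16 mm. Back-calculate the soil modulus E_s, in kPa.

E_s ≈ 42700 kPa

S_e = q·B·(1−ν²)/E_s · I_f  ⇒  E_s = q·B·(1−ν²)·I_f / S_e.
E_s = 195 × 5.7 × 0.9039 × 0.68 / 0.016 = 42700 kPa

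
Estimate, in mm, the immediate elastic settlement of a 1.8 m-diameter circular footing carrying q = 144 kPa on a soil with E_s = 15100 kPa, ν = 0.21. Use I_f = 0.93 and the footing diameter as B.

Immediate (elastic) settlement: S_e = q·B·(1−ν²)/E_s · I_f.
S_e = 144 × 1.8 × (1 − 0.21²) / 15100 × 0.93
    = 144 × 1.8 × 0.9559 / 15100 × 0.93
    = 0.01526 m = 15.26 mm

S_e ≈ 15.3 mm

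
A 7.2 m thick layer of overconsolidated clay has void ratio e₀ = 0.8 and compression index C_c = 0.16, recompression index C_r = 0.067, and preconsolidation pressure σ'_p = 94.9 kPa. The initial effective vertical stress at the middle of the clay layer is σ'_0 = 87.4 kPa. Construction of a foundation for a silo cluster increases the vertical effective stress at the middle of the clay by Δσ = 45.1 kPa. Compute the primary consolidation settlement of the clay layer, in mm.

S_c ≈ 102 mm

Final effective stress: σ'_f = 87.4 + 45.1 = 132.5 kPa.
σ'_f = 132.5 > σ'_p = 94.9 kPa, so the stress path crosses the preconsolidation pressure — recompression up to σ'_p, then virgin compression beyond:
S_c = H/(1+e₀)·[C_r·log₁₀(σ'_p/σ'_0) + C_c·log₁₀(σ'_f/σ'_p)]
    = 7.2/1.8 × [0.067×log₁₀(94.9/87.4) + 0.16×log₁₀(132.5/94.9)]
    = 4 × [0.0023956 + 0.023192] = 0.1024 m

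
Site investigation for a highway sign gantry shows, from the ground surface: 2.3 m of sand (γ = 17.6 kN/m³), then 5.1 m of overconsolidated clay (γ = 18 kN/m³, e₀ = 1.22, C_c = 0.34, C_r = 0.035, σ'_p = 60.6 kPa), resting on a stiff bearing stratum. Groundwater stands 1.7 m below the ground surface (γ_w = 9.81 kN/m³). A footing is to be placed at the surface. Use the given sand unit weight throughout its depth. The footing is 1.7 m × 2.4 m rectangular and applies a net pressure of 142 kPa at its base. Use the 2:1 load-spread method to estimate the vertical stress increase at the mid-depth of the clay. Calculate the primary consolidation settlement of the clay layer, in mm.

S_c ≈ 40.6 mm

Mid-depth of clay below the ground surface: z = 2.3 + 5.1/2 = 4.85 m.
Total vertical stress at mid-clay: σ_v = 17.6×2.3 + 18×2.55 = 86.38 kPa.
Pore pressure: u = 9.81×(4.85 − 1.7) = 30.902 kPa.
Initial effective stress: σ'_0 = σ_v − u = 86.38 − 30.902 = 55.478 kPa.
Stress increase at mid-clay by the 2:1 spreading method:
Δσ = qBL/((B+z)(L+z)) = 142×1.7×2.4/((1.7+4.85)(2.4+4.85)) = 12.2 kPa
Final effective stress: σ'_f = 55.478 + 12.2 = 67.678 kPa.
σ'_f = 67.678 > σ'_p = 60.6 kPa, so the stress path crosses the preconsolidation pressure — recompression up to σ'_p, then virgin compression beyond:
S_c = H/(1+e₀)·[C_r·log₁₀(σ'_p/σ'_0) + C_c·log₁₀(σ'_f/σ'_p)]
    = 5.1/2.22 × [0.035×log₁₀(60.6/55.478) + 0.34×log₁₀(67.678/60.6)]
    = 2.2973 × [0.0013423 + 0.016311] = 0.04055 m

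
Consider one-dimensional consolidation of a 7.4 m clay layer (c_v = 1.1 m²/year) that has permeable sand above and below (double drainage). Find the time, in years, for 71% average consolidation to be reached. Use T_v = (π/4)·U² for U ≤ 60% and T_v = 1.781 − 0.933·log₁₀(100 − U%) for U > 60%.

t ≈ 5.18 years

Drainage path length: H_d = H/2 = 3.7 m (double drainage).
U > 60%: T_v = 1.781 − 0.933·log₁₀(100 − 71) = 0.41658.
t = T_v·H_d²/c_v = 0.41658×3.7²/1.1 = 5.185 years.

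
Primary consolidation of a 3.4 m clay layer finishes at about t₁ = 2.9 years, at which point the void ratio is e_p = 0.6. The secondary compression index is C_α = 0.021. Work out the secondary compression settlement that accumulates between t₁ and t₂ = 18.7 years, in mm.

S_s ≈ 36.1 mm

Secondary compression: S_s = C_α·H/(1+e_p)·log₁₀(t₂/t₁)
S_s = 0.021×3.4/(1+0.6)×log₁₀(18.7/2.9)
    = 0.04462 × 0.8094 = 0.03612 m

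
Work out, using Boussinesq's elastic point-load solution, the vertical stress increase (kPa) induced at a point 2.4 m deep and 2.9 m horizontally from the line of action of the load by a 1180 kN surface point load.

Δσ_z ≈ 10.3 kPa

Boussinesq vertical stress below a point load on an elastic half-space:
Δσ_z = 3P/(2πz²) · [1 + (r/z)²]^(−5/2)
r/z = 2.9/2.4 = 1.2083; [1+(r/z)²]^(−5/2) = 0.10535.
Δσ_z = 3×1180/(2π×2.4²) × 0.10535 = 97.814 × 0.10535 = 10.3 kPa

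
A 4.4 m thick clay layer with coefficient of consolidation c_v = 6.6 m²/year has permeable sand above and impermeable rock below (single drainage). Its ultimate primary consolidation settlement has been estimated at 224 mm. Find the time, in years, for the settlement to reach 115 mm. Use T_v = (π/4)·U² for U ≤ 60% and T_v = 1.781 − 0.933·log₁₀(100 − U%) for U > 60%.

Drainage path length: H_d = H = 4.4 m (single drainage).
U = S(t)/S_ult = 115/224 = 0.5134.
U ≤ 60%: T_v = (π/4)·U² = (π/4)×0.51339² = 0.20701.
t = T_v·H_d²/c_v = 0.20701×4.4²/6.6 = 0.6072 years.

t ≈ 0.607 years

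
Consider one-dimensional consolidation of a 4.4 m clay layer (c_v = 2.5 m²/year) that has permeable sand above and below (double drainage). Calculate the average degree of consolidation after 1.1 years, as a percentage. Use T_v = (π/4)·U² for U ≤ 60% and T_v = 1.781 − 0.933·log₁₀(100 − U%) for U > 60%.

U ≈ 80.1 %

Drainage path length: H_d = H/2 = 2.2 m (double drainage).
T_v = c_v·t/H_d² = 2.5×1.1/2.2² = 0.56818.
T_v = 0.56818 corresponds to the U > 60% branch:
U = 1 − 10^((1.781 − T_v)/0.933)/100 = 0.8005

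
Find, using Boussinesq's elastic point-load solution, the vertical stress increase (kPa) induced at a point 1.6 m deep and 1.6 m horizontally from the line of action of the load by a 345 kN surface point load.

Boussinesq vertical stress below a point load on an elastic half-space:
Δσ_z = 3P/(2πz²) · [1 + (r/z)²]^(−5/2)
r/z = 1.6/1.6 = 1; [1+(r/z)²]^(−5/2) = 0.17678.
Δσ_z = 3×345/(2π×1.6²) × 0.17678 = 64.346 × 0.17678 = 11.38 kPa

Δσ_z ≈ 11.4 kPa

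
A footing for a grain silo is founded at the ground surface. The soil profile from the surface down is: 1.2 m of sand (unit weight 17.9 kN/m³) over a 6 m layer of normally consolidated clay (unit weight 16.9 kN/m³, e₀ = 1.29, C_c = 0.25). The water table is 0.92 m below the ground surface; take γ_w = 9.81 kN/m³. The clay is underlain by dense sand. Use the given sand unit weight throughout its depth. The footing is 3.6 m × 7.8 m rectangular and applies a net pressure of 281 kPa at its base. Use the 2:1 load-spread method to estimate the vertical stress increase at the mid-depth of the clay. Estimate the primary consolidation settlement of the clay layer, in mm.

S_c ≈ 323 mm

Mid-depth of clay below the ground surface: z = 1.2 + 6/2 = 4.2 m.
Total vertical stress at mid-clay: σ_v = 17.9×1.2 + 16.9×3 = 72.18 kPa.
Pore pressure: u = 9.81×(4.2 − 0.92) = 32.177 kPa.
Initial effective stress: σ'_0 = σ_v − u = 72.18 − 32.177 = 40.003 kPa.
Stress increase at mid-clay by the 2:1 spreading method:
Δσ = qBL/((B+z)(L+z)) = 281×3.6×7.8/((3.6+4.2)(7.8+4.2)) = 84.3 kPa
Final effective stress: σ'_f = σ'_0 + Δσ = 40.003 + 84.3 = 124.3 kPa.
Normally consolidated clay, so the full stress increment lies on the virgin compression line:
S_c = C_c·H/(1+e₀)·log₁₀(σ'_f/σ'_0) = 0.25×6/(1+1.29)×log₁₀(124.3/40.003)
    = 0.65502 × 0.49238 = 0.3225 m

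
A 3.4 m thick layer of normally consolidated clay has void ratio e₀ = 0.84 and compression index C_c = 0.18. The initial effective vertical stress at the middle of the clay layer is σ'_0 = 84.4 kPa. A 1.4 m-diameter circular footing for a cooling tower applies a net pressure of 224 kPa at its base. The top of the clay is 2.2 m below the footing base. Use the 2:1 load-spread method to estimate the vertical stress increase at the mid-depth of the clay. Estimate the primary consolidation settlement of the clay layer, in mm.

S_c ≈ 24.5 mm

Mid-depth of clay below the footing base: z = 2.2 + 3.4/2 = 3.9 m.
Stress increase at mid-clay by the 2:1 spreading method:
Δσ ≈ qD²/(D+z)² = 224×1.4²/(1.4+3.9)² = 15.63 kPa
Final effective stress: σ'_f = σ'_0 + Δσ = 84.4 + 15.63 = 100.03 kPa.
Normally consolidated clay, so the full stress increment lies on the virgin compression line:
S_c = C_c·H/(1+e₀)·log₁₀(σ'_f/σ'_0) = 0.18×3.4/(1+0.84)×log₁₀(100.03/84.4)
    = 0.33261 × 0.073788 = 0.02454 m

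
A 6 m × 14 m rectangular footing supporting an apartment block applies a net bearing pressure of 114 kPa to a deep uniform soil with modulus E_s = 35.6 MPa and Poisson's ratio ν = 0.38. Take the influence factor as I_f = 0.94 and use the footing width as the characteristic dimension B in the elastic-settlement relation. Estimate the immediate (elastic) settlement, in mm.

Immediate (elastic) settlement: S_e = q·B·(1−ν²)/E_s · I_f.
E_s = 35.6 MPa = 35600 kPa.
S_e = 114 × 6 × (1 − 0.38²) / 35600 × 0.94
    = 114 × 6 × 0.8556 / 35600 × 0.94
    = 0.01545 m = 15.45 mm

S_e ≈ 15.5 mm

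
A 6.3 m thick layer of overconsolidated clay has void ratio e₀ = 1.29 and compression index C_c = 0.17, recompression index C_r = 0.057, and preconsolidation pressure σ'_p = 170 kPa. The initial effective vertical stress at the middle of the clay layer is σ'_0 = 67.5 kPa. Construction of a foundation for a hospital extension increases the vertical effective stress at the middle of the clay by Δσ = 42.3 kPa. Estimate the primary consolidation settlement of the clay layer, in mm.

Final effective stress: σ'_f = 67.5 + 42.3 = 109.8 kPa.
σ'_f = 109.8 ≤ σ'_p = 170 kPa, so the clay remains overconsolidated and only the recompression index applies:
S_c = C_r·H/(1+e₀)·log₁₀(σ'_f/σ'_0) = 0.057×6.3/2.29×log₁₀(109.8/67.5)
    = 0.15681 × 0.2113 = 0.03313 m

S_c ≈ 33.1 mm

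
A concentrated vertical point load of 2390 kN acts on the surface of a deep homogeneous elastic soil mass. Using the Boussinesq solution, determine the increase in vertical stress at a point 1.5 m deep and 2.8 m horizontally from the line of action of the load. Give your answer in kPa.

Δσ_z ≈ 11.9 kPa

Boussinesq vertical stress below a point load on an elastic half-space:
Δσ_z = 3P/(2πz²) · [1 + (r/z)²]^(−5/2)
r/z = 2.8/1.5 = 1.8667; [1+(r/z)²]^(−5/2) = 0.023482.
Δσ_z = 3×2390/(2π×1.5²) × 0.023482 = 507.17 × 0.023482 = 11.91 kPa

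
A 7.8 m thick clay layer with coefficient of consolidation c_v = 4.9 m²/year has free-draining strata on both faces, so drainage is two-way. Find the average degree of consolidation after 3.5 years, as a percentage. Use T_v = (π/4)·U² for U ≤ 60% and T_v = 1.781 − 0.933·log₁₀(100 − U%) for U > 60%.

Drainage path length: H_d = H/2 = 3.9 m (double drainage).
T_v = c_v·t/H_d² = 4.9×3.5/3.9² = 1.1275.
T_v = 1.1275 corresponds to the U > 60% branch:
U = 1 − 10^((1.781 − T_v)/0.933)/100 = 0.9498

U ≈ 95 %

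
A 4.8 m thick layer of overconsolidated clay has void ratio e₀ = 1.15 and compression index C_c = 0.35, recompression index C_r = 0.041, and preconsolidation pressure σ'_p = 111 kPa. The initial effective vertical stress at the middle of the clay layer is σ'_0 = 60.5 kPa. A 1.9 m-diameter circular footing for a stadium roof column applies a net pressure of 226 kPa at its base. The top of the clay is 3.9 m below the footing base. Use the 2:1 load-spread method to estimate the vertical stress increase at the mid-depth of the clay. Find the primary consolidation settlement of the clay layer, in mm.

Mid-depth of clay below the footing base: z = 3.9 + 4.8/2 = 6.3 m.
Stress increase at mid-clay by the 2:1 spreading method:
Δσ ≈ qD²/(D+z)² = 226×1.9²/(1.9+6.3)² = 12.134 kPa
Final effective stress: σ'_f = 60.5 + 12.134 = 72.634 kPa.
σ'_f = 72.634 ≤ σ'_p = 111 kPa, so the clay remains overconsolidated and only the recompression index applies:
S_c = C_r·H/(1+e₀)·log₁₀(σ'_f/σ'_0) = 0.041×4.8/2.15×log₁₀(72.634/60.5)
    = 0.091537 × 0.079385 = 0.007267 m

S_c ≈ 7.27 mm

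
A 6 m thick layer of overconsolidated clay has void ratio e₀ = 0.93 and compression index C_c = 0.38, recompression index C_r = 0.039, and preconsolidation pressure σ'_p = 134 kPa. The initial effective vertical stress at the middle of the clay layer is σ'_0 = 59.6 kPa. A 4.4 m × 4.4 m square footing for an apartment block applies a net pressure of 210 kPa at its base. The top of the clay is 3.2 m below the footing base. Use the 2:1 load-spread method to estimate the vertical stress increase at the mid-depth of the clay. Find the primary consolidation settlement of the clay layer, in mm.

Mid-depth of clay below the footing base: z = 3.2 + 6/2 = 6.2 m.
Stress increase at mid-clay by the 2:1 spreading method:
Δσ = qBL/((B+z)(L+z)) = 210×4.4×4.4/((4.4+6.2)(4.4+6.2)) = 36.184 kPa
Final effective stress: σ'_f = 59.6 + 36.184 = 95.784 kPa.
σ'_f = 95.784 ≤ σ'_p = 134 kPa, so the clay remains overconsolidated and only the recompression index applies:
S_c = C_r·H/(1+e₀)·log₁₀(σ'_f/σ'_0) = 0.039×6/1.93×log₁₀(95.784/59.6)
    = 0.12124 × 0.20605 = 0.02498 m

S_c ≈ 25 mm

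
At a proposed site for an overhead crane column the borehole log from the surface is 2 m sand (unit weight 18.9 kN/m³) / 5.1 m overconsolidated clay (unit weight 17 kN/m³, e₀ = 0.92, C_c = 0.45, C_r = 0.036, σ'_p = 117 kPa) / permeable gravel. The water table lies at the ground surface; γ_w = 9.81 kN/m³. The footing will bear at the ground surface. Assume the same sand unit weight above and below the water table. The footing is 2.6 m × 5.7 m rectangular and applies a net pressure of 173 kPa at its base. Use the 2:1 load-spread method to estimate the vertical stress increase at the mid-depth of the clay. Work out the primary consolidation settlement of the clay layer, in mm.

Mid-depth of clay below the ground surface: z = 2 + 5.1/2 = 4.55 m.
Total vertical stress at mid-clay: σ_v = 18.9×2 + 17×2.55 = 81.15 kPa.
Pore pressure: u = 9.81×(4.55 − 0) = 44.636 kPa.
Initial effective stress: σ'_0 = σ_v − u = 81.15 − 44.636 = 36.514 kPa.
Stress increase at mid-clay by the 2:1 spreading method:
Δσ = qBL/((B+z)(L+z)) = 173×2.6×5.7/((2.6+4.55)(5.7+4.55)) = 34.984 kPa
Final effective stress: σ'_f = 36.514 + 34.984 = 71.498 kPa.
σ'_f = 71.498 ≤ σ'_p = 117 kPa, so the clay remains overconsolidated and only the recompression index applies:
S_c = C_r·H/(1+e₀)·log₁₀(σ'_f/σ'_0) = 0.036×5.1/1.92×log₁₀(71.498/36.514)
    = 0.095623 × 0.29183 = 0.02791 m

S_c ≈ 27.9 mm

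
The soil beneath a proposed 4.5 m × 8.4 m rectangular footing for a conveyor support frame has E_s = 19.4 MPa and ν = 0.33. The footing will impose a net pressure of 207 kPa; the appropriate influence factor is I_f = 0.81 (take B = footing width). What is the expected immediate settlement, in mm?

Immediate (elastic) settlement: S_e = q·B·(1−ν²)/E_s · I_f.
E_s = 19.4 MPa = 19400 kPa.
S_e = 207 × 4.5 × (1 − 0.33²) / 19400 × 0.81
    = 207 × 4.5 × 0.8911 / 19400 × 0.81
    = 0.03466 m = 34.66 mm

S_e ≈ 34.7 mm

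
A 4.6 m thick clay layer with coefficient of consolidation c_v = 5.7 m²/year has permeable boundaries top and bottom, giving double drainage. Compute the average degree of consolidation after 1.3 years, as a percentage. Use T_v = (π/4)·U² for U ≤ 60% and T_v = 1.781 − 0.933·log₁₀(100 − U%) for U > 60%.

U ≈ 97.4 %

Drainage path length: H_d = H/2 = 2.3 m (double drainage).
T_v = c_v·t/H_d² = 5.7×1.3/2.3² = 1.4008.
T_v = 1.4008 corresponds to the U > 60% branch:
U = 1 − 10^((1.781 − T_v)/0.933)/100 = 0.9744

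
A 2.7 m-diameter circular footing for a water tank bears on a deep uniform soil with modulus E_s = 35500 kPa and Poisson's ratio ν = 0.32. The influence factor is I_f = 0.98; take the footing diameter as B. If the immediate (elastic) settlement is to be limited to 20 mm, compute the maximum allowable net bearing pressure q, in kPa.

q ≈ 299 kPa

S_e = q·B·(1−ν²)/E_s · I_f  ⇒  q = S_e·E_s / (B·(1−ν²)·I_f).
q = 0.02 × 35500 / (2.7 × 0.8976 × 0.98) = 298.9 kPa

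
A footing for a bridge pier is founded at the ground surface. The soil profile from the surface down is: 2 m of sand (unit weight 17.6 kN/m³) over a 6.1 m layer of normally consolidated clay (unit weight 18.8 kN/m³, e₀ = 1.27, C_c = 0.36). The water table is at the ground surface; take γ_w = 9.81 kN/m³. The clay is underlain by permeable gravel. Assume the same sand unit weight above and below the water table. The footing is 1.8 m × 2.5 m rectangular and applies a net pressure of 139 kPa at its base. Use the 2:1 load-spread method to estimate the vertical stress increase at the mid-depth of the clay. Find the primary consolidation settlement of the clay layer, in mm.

S_c ≈ 104 mm

Mid-depth of clay below the ground surface: z = 2 + 6.1/2 = 5.05 m.
Total vertical stress at mid-clay: σ_v = 17.6×2 + 18.8×3.05 = 92.54 kPa.
Pore pressure: u = 9.81×(5.05 − 0) = 49.541 kPa.
Initial effective stress: σ'_0 = σ_v − u = 92.54 − 49.541 = 42.999 kPa.
Stress increase at mid-clay by the 2:1 spreading method:
Δσ = qBL/((B+z)(L+z)) = 139×1.8×2.5/((1.8+5.05)(2.5+5.05)) = 12.095 kPa
Final effective stress: σ'_f = σ'_0 + Δσ = 42.999 + 12.095 = 55.094 kPa.
Normally consolidated clay, so the full stress increment lies on the virgin compression line:
S_c = C_c·H/(1+e₀)·log₁₀(σ'_f/σ'_0) = 0.36×6.1/(1+1.27)×log₁₀(55.094/42.999)
    = 0.9674 × 0.10765 = 0.1041 m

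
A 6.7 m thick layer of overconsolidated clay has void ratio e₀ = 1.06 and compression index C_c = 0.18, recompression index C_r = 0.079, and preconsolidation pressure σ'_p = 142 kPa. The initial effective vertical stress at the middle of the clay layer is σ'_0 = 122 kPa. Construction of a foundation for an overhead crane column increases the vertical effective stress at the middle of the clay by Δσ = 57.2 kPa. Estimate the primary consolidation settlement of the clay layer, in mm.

S_c ≈ 76.1 mm

Final effective stress: σ'_f = 122 + 57.2 = 179.2 kPa.
σ'_f = 179.2 > σ'_p = 142 kPa, so the stress path crosses the preconsolidation pressure — recompression up to σ'_p, then virgin compression beyond:
S_c = H/(1+e₀)·[C_r·log₁₀(σ'_p/σ'_0) + C_c·log₁₀(σ'_f/σ'_p)]
    = 6.7/2.06 × [0.079×log₁₀(142/122) + 0.18×log₁₀(179.2/142)]
    = 3.2524 × [0.0052084 + 0.018189] = 0.0761 m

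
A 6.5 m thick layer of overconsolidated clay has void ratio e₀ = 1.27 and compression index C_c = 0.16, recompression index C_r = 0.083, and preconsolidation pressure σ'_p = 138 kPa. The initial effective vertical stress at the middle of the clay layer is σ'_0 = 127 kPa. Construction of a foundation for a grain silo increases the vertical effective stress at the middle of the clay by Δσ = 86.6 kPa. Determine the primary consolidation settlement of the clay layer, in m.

S_c ≈ 0.0955 m

Final effective stress: σ'_f = 127 + 86.6 = 213.6 kPa.
σ'_f = 213.6 > σ'_p = 138 kPa, so the stress path crosses the preconsolidation pressure — recompression up to σ'_p, then virgin compression beyond:
S_c = H/(1+e₀)·[C_r·log₁₀(σ'_p/σ'_0) + C_c·log₁₀(σ'_f/σ'_p)]
    = 6.5/2.27 × [0.083×log₁₀(138/127) + 0.16×log₁₀(213.6/138)]
    = 2.8634 × [0.0029943 + 0.030356] = 0.0955 m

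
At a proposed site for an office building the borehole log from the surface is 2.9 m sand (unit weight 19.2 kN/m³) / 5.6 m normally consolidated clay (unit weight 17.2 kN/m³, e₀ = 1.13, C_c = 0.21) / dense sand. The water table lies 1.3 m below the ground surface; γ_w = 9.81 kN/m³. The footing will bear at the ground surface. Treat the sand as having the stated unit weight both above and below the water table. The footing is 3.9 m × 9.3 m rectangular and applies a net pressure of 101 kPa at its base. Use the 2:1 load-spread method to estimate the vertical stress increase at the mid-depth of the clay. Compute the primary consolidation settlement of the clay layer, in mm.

S_c ≈ 84 mm

Mid-depth of clay below the ground surface: z = 2.9 + 5.6/2 = 5.7 m.
Total vertical stress at mid-clay: σ_v = 19.2×2.9 + 17.2×2.8 = 103.84 kPa.
Pore pressure: u = 9.81×(5.7 − 1.3) = 43.164 kPa.
Initial effective stress: σ'_0 = σ_v − u = 103.84 − 43.164 = 60.676 kPa.
Stress increase at mid-clay by the 2:1 spreading method:
Δσ = qBL/((B+z)(L+z)) = 101×3.9×9.3/((3.9+5.7)(9.3+5.7)) = 25.439 kPa
Final effective stress: σ'_f = σ'_0 + Δσ = 60.676 + 25.439 = 86.115 kPa.
Normally consolidated clay, so the full stress increment lies on the virgin compression line:
S_c = C_c·H/(1+e₀)·log₁₀(σ'_f/σ'_0) = 0.21×5.6/(1+1.13)×log₁₀(86.115/60.676)
    = 0.55211 × 0.15206 = 0.08395 m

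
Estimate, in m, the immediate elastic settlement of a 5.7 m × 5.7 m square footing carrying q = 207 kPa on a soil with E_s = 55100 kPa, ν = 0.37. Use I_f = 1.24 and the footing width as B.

Immediate (elastic) settlement: S_e = q·B·(1−ν²)/E_s · I_f.
S_e = 207 × 5.7 × (1 − 0.37²) / 55100 × 1.24
    = 207 × 5.7 × 0.8631 / 55100 × 1.24
    = 0.02292 m

S_e ≈ 0.0229 m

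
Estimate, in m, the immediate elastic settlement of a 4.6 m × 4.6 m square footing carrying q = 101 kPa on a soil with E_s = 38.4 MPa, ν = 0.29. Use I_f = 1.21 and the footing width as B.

S_e ≈ 0.0134 m

Immediate (elastic) settlement: S_e = q·B·(1−ν²)/E_s · I_f.
E_s = 38.4 MPa = 38400 kPa.
S_e = 101 × 4.6 × (1 − 0.29²) / 38400 × 1.21
    = 101 × 4.6 × 0.9159 / 38400 × 1.21
    = 0.01341 m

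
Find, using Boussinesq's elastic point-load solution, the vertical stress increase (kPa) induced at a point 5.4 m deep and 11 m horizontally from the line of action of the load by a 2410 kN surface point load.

Δσ_z ≈ 0.656 kPa

Boussinesq vertical stress below a point load on an elastic half-space:
Δσ_z = 3P/(2πz²) · [1 + (r/z)²]^(−5/2)
r/z = 11/5.4 = 2.037; [1+(r/z)²]^(−5/2) = 0.016618.
Δσ_z = 3×2410/(2π×5.4²) × 0.016618 = 39.461 × 0.016618 = 0.6558 kPa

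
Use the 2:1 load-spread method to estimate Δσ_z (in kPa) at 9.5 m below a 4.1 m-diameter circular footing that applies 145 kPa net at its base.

By the 2:1 method the load spreads at 1 horizontal : 2 vertical, so at depth z the loaded area has grown by z in each plan dimension:
Δσ ≈ qD²/(D+z)² = 145×4.1²/(4.1+9.5)² = 13.178 kPa

Δσ_z ≈ 13.2 kPa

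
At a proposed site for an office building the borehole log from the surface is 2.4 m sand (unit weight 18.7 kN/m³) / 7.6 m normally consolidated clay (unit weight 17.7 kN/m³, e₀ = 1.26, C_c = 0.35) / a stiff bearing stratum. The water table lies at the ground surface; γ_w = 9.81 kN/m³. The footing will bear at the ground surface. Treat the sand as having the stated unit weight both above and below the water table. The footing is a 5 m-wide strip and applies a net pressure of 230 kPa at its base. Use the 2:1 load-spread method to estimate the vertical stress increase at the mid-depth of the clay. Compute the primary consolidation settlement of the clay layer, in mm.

Mid-depth of clay below the ground surface: z = 2.4 + 7.6/2 = 6.2 m.
Total vertical stress at mid-clay: σ_v = 18.7×2.4 + 17.7×3.8 = 112.14 kPa.
Pore pressure: u = 9.81×(6.2 − 0) = 60.822 kPa.
Initial effective stress: σ'_0 = σ_v − u = 112.14 − 60.822 = 51.318 kPa.
Stress increase at mid-clay by the 2:1 spreading method:
Δσ = qB/(B+z) = 230×5/(5+6.2) = 102.68 kPa
Final effective stress: σ'_f = σ'_0 + Δσ = 51.318 + 102.68 = 154 kPa.
Normally consolidated clay, so the full stress increment lies on the virgin compression line:
S_c = C_c·H/(1+e₀)·log₁₀(σ'_f/σ'_0) = 0.35×7.6/(1+1.26)×log₁₀(154/51.318)
    = 1.177 × 0.47725 = 0.5617 m

S_c ≈ 562 mm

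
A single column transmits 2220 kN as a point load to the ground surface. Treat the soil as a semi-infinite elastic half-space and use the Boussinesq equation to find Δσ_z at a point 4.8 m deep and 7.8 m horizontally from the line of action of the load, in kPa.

Boussinesq vertical stress below a point load on an elastic half-space:
Δσ_z = 3P/(2πz²) · [1 + (r/z)²]^(−5/2)
r/z = 7.8/4.8 = 1.625; [1+(r/z)²]^(−5/2) = 0.039542.
Δσ_z = 3×2220/(2π×4.8²) × 0.039542 = 46.006 × 0.039542 = 1.819 kPa

Δσ_z ≈ 1.82 kPa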